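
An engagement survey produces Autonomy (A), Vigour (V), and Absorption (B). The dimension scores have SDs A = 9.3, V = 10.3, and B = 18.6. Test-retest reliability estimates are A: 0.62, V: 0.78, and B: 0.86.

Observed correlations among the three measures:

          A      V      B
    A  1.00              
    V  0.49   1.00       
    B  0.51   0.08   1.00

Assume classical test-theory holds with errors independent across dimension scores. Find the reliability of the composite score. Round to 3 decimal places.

Var(A+V+B) = 9.3² + 10.3² + 18.6² + 2·[9.3·10.3·0.49 + 9.3·18.6·0.51 + 10.3·18.6·0.08] = 538.54 + 300.967 = 839.507.
Because errors are independent across components, Cov(Tᵢ,Tⱼ) = Cov(Xᵢ,Xⱼ); the off-diagonal part of the true-score variance is the same as above.
True-score variance = [9.3²·0.62 + 10.3²·0.78 + 18.6²·0.86] + 300.967 = 433.9 + 300.967 = 734.866.
Reliability = 734.866 / 839.507 = 0.875.

0.875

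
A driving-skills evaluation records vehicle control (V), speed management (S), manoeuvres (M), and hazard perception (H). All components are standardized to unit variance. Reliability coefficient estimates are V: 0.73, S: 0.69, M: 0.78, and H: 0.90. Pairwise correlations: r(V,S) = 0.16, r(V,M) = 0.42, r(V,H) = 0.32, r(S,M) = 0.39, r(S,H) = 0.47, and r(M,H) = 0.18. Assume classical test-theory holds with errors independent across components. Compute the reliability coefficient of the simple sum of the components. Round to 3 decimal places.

0.886

Var(V+S+M+H) = 4 + 2·[0.16 + 0.42 + 0.32 + 0.39 + 0.47 + 0.18] = 4 + 3.88 = 7.88.
Because errors are independent across components, Cov(Tᵢ,Tⱼ) = Cov(Xᵢ,Xⱼ); the off-diagonal part of the true-score variance is the same as above.
True-score variance = [0.73 + 0.69 + 0.78 + 0.90] + 3.88 = 3.1 + 3.88 = 6.98.
Reliability = 6.98 / 7.88 = 0.886.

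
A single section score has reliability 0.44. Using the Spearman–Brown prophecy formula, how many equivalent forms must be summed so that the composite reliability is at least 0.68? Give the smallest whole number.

3

k ≥ ρ*(1−ρ₁)/(ρ₁(1−ρ*)) = 0.68·0.56 / (0.44·0.32) = 2.705.
Smallest integer k = 3.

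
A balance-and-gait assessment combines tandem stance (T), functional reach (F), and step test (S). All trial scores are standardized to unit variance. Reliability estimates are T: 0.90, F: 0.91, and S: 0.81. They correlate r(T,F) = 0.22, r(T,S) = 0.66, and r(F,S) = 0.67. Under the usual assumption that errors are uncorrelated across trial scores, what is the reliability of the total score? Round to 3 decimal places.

0.938

Var(T+F+S) = 3 + 2·[0.22 + 0.66 + 0.67] = 3 + 3.1 = 6.1.
With uncorrelated errors the cross-covariances are all true-score covariance, so they carry over unchanged; only the diagonal terms shrink to ρᵢσᵢ².
True-score variance = [0.90 + 0.91 + 0.81] + 3.1 = 2.62 + 3.1 = 5.72.
Reliability = 5.72 / 6.1 = 0.938.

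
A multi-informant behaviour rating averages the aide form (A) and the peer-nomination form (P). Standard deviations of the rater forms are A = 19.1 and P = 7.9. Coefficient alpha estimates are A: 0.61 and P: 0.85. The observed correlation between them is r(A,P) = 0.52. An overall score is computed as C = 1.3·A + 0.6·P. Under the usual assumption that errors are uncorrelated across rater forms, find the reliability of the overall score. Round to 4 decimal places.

0.6798

Var(C) = 1.3²·19.1² + 0.6²·7.9² + 2·[0.78·19.1·7.9·0.52] = 638.997 + 122.402 = 761.398.
Because errors are independent across components, Cov(Tᵢ,Tⱼ) = Cov(Xᵢ,Xⱼ); the off-diagonal part of the true-score variance is the same as above.
True-score variance = [1.3²·19.1²·0.61 + 0.6²·7.9²·0.85] + 122.402 = 395.18 + 122.402 = 517.582.
Reliability = 517.582 / 761.398 = 0.6798.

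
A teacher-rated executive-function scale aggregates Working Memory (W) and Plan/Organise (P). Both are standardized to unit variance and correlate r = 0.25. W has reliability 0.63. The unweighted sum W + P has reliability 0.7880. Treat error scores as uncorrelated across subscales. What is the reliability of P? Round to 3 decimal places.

0.840

Var(W+P) = 2 + 2·0.25 = 2.500.
True-score variance = ρ_W + ρ_P + 2·0.25, so 0.7880 = (0.63 + ρ_P + 0.50) / 2.500.
ρ_P = 0.7880·2.500 − 0.63 − 0.50 = 0.840.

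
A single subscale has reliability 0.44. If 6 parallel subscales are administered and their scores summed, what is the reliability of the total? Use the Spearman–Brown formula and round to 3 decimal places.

0.825

ρ_k = kρ / (1 + (k−1)ρ) = 6·0.44 / (1 + 5·0.44) = 2.640 / 3.200 = 0.825.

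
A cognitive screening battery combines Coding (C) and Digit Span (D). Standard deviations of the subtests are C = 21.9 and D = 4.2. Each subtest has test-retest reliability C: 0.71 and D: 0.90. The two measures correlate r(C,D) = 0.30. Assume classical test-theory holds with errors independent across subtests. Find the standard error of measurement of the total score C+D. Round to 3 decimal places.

11.868

Var(total) = 497.25 + 55.188 = 552.438.
True-score variance = 356.399 + 55.188 = 411.587, so reliability = 0.7450.
Error variance = 552.438 − 411.587 = 140.851; SEM = √140.851 = 11.868.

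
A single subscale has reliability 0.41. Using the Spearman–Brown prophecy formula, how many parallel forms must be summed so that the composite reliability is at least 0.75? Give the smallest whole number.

k ≥ ρ*(1−ρ₁)/(ρ₁(1−ρ*)) = 0.75·0.59 / (0.41·0.25) = 4.317.
Smallest integer k = 5.

5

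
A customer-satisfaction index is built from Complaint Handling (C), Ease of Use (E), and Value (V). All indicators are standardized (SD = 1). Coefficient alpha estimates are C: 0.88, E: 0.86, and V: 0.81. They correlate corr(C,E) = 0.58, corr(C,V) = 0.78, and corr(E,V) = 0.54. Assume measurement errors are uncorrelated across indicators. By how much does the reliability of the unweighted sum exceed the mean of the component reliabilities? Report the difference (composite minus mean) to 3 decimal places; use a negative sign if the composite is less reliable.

Var(sum) = 3 + 3.8 = 6.8; true-score variance = 2.55 + 3.8 = 6.35; composite reliability = 0.9338.
Mean component reliability = 0.8500.
Difference = 0.9338 − 0.8500 = 0.084.

0.084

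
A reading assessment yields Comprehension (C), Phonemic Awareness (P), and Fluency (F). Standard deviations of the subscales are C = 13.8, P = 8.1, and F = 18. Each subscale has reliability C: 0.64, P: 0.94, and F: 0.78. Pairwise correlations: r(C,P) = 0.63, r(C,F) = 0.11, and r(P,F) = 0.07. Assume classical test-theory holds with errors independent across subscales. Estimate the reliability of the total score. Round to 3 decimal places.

Var(C+P+F) = 13.8² + 8.1² + 18² + 2·[13.8·8.1·0.63 + 13.8·18·0.11 + 8.1·18·0.07] = 580.05 + 215.903 = 795.953.
With uncorrelated errors the cross-covariances are all true-score covariance, so they carry over unchanged; only the diagonal terms shrink to ρᵢσᵢ².
True-score variance = [13.8²·0.64 + 8.1²·0.94 + 18²·0.78] + 215.903 = 436.275 + 215.903 = 652.178.
Reliability = 652.178 / 795.953 = 0.819.

0.819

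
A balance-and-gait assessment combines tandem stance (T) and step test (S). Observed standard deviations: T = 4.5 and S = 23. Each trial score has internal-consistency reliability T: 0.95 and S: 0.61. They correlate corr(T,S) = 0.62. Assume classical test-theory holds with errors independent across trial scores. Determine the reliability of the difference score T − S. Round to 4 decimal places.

Var(T−S) = 4.5² + 23² − 2·4.5·23·0.62 = 549.25 − 128.34 = 420.91.
With uncorrelated errors the cross-covariances are all true-score covariance, so they carry over unchanged; only the diagonal terms shrink to ρᵢσᵢ².
True-score variance = [4.5²·0.95 + 23²·0.61] − 128.34 = 341.928 − 128.34 = 213.588.
Reliability = 213.588 / 420.91 = 0.5074.

0.5074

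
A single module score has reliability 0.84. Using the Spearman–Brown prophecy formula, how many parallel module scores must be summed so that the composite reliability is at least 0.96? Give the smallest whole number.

5

k ≥ ρ*(1−ρ₁)/(ρ₁(1−ρ*)) = 0.96·0.16 / (0.84·0.04) = 4.571.
Smallest integer k = 5.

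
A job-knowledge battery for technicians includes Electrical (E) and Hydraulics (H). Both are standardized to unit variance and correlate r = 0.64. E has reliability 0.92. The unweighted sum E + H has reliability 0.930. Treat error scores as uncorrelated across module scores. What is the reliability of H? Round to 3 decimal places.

0.850

Var(E+H) = 2 + 2·0.64 = 3.280.
True-score variance = ρ_E + ρ_H + 2·0.64, so 0.930 = (0.92 + ρ_H + 1.28) / 3.280.
ρ_H = 0.930·3.280 − 0.92 − 1.28 = 0.850.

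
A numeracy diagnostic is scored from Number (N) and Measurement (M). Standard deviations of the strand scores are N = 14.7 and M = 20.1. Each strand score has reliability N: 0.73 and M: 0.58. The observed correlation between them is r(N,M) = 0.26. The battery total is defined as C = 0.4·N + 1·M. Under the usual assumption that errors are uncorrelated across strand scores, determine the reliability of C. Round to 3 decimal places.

0.642

Var(C) = 0.4²·14.7² + 20.1² + 2·[0.4·14.7·20.1·0.26] = 438.584 + 61.4578 = 500.042.
Because errors are independent across components, Cov(Tᵢ,Tⱼ) = Cov(Xᵢ,Xⱼ); the off-diagonal part of the true-score variance is the same as above.
True-score variance = [0.4²·14.7²·0.73 + 20.1²·0.58] + 61.4578 = 259.565 + 61.4578 = 321.023.
Reliability = 321.023 / 500.042 = 0.642.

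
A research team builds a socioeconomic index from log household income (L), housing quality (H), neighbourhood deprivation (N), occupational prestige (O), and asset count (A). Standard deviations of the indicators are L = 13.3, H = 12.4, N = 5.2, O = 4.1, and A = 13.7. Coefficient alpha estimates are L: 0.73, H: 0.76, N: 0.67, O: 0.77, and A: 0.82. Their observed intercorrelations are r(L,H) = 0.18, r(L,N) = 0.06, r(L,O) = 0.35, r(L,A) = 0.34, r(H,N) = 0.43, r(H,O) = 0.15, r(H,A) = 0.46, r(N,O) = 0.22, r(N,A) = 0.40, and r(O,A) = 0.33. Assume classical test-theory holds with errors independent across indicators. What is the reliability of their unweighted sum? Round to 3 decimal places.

0.883

Var(L+H+N+O+A) = 13.3² + 12.4² + 5.2² + 4.1² + 13.7² + 2·[13.3·12.4·0.18 + 13.3·5.2·0.06 + 13.3·4.1·0.35 + 13.3·13.7·0.34 + 12.4·5.2·0.43 + 12.4·4.1·0.15 + 12.4·13.7·0.46 + 5.2·4.1·0.22 + 5.2·13.7·0.40 + 4.1·13.7·0.33] = 562.19 + 560.184 = 1122.37.
With uncorrelated errors the cross-covariances are all true-score covariance, so they carry over unchanged; only the diagonal terms shrink to ρᵢσᵢ².
True-score variance = [13.3²·0.73 + 12.4²·0.76 + 5.2²·0.67 + 4.1²·0.77 + 13.7²·0.82] + 560.184 = 430.954 + 560.184 = 991.137.
Reliability = 991.137 / 1122.37 = 0.883.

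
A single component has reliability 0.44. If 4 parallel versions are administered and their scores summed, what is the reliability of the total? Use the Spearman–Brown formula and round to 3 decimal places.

ρ_k = kρ / (1 + (k−1)ρ) = 4·0.44 / (1 + 3·0.44) = 1.760 / 2.320 = 0.759.

0.759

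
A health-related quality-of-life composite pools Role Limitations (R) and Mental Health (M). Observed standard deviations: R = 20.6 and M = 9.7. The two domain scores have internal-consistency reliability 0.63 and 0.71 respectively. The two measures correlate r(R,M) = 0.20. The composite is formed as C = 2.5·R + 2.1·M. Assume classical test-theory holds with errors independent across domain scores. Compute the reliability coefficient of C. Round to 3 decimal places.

Var(C) = 2.5²·20.6² + 2.1²·9.7² + 2·[5.25·20.6·9.7·0.20] = 3067.19 + 419.622 = 3486.81.
With uncorrelated errors the cross-covariances are all true-score covariance, so they carry over unchanged; only the diagonal terms shrink to ρᵢσᵢ².
True-score variance = [2.5²·20.6²·0.63 + 2.1²·9.7²·0.71] + 419.622 = 1965.52 + 419.622 = 2385.14.
Reliability = 2385.14 / 3486.81 = 0.684.

0.684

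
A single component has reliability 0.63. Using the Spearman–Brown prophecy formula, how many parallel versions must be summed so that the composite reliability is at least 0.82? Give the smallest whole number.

3

k ≥ ρ*(1−ρ₁)/(ρ₁(1−ρ*)) = 0.82·0.37 / (0.63·0.18) = 2.675.
Smallest integer k = 3.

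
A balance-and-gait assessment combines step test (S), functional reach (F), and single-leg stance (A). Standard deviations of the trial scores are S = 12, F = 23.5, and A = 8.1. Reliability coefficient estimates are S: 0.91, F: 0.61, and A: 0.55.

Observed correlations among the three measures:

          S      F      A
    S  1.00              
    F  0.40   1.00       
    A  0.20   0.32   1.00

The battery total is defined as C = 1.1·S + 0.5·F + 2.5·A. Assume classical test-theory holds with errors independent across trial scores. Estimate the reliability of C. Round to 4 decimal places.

0.7702

Var(C) = 1.1²·12² + 0.5²·23.5² + 2.5²·8.1² + 2·[0.55·12·23.5·0.40 + 2.75·12·8.1·0.20 + 1.25·23.5·8.1·0.32] = 722.365 + 383.28 = 1105.64.
Under uncorrelated errors the observed covariances equal the true-score covariances, so only the own-variance terms attenuate.
True-score variance = [1.1²·12²·0.91 + 0.5²·23.5²·0.61 + 2.5²·8.1²·0.55] + 383.28 = 468.311 + 383.28 = 851.591.
Reliability = 851.591 / 1105.64 = 0.7702.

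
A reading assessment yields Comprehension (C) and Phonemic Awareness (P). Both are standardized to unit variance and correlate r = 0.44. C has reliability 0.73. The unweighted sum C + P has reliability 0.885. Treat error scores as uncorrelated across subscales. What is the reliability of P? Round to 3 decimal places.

0.939

Var(C+P) = 2 + 2·0.44 = 2.880.
True-score variance = ρ_C + ρ_P + 2·0.44, so 0.885 = (0.73 + ρ_P + 0.88) / 2.880.
ρ_P = 0.885·2.880 − 0.73 − 0.88 = 0.939.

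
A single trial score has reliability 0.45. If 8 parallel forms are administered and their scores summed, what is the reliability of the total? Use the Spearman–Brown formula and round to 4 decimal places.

0.8675

ρ_k = kρ / (1 + (k−1)ρ) = 8·0.45 / (1 + 7·0.45) = 3.600 / 4.150 = 0.8675.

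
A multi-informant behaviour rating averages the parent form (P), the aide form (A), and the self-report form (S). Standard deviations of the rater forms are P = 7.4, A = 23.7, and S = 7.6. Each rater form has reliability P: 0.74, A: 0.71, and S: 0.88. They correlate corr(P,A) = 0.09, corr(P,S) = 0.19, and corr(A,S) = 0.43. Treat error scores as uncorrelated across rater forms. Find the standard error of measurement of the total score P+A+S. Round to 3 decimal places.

Var(total) = 674.21 + 207.843 = 882.053.
True-score variance = 490.151 + 207.843 = 697.994, so reliability = 0.7913.
Error variance = 882.053 − 697.994 = 184.059; SEM = √184.059 = 13.567.

13.567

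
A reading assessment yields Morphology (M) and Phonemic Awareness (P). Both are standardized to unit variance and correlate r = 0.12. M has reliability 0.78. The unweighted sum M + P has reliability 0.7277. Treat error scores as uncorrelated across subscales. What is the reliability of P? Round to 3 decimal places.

Var(M+P) = 2 + 2·0.12 = 2.240.
True-score variance = ρ_M + ρ_P + 2·0.12, so 0.7277 = (0.78 + ρ_P + 0.24) / 2.240.
ρ_P = 0.7277·2.240 − 0.78 − 0.24 = 0.610.

0.610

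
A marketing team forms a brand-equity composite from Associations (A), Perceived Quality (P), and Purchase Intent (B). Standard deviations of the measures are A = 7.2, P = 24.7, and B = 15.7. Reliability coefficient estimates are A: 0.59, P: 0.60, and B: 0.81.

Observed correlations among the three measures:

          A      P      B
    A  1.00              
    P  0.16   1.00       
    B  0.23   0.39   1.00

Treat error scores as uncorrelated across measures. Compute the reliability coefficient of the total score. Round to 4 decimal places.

Var(A+P+B) = 7.2² + 24.7² + 15.7² + 2·[7.2·24.7·0.16 + 7.2·15.7·0.23 + 24.7·15.7·0.39] = 908.42 + 411.383 = 1319.8.
With uncorrelated errors the cross-covariances are all true-score covariance, so they carry over unchanged; only the diagonal terms shrink to ρᵢσᵢ².
True-score variance = [7.2²·0.59 + 24.7²·0.60 + 15.7²·0.81] + 411.383 = 596.296 + 411.383 = 1007.68.
Reliability = 1007.68 / 1319.8 = 0.7635.

0.7635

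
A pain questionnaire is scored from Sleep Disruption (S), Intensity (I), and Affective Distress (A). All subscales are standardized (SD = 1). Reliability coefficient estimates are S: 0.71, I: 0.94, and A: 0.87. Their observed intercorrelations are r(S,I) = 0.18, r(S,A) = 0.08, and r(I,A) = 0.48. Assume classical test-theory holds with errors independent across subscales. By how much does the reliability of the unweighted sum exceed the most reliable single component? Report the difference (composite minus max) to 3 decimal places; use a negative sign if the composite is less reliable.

Var(sum) = 3 + 1.48 = 4.48; true-score variance = 2.52 + 1.48 = 4; composite reliability = 0.8929.
Max component reliability = 0.9400.
Difference = 0.8929 − 0.9400 = -0.047.

-0.047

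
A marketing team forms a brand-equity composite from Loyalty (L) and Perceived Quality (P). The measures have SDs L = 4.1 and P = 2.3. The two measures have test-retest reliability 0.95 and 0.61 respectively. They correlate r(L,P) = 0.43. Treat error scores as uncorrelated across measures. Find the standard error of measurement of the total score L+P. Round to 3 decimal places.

Var(total) = 22.1 + 8.1098 = 30.2098.
True-score variance = 19.1964 + 8.1098 = 27.3062, so reliability = 0.9039.
Error variance = 30.2098 − 27.3062 = 2.9036; SEM = √2.9036 = 1.704.

1.704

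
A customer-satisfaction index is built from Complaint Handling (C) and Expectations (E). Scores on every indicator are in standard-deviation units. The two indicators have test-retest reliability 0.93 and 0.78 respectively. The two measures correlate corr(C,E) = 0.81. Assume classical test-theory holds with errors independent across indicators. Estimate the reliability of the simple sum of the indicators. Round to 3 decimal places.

0.920

Var(C+E) = 2 + 2·[0.81] = 2 + 1.62 = 3.62.
With uncorrelated errors the cross-covariances are all true-score covariance, so they carry over unchanged; only the diagonal terms shrink to ρᵢσᵢ².
True-score variance = [0.93 + 0.78] + 1.62 = 1.71 + 1.62 = 3.33.
Reliability = 3.33 / 3.62 = 0.920.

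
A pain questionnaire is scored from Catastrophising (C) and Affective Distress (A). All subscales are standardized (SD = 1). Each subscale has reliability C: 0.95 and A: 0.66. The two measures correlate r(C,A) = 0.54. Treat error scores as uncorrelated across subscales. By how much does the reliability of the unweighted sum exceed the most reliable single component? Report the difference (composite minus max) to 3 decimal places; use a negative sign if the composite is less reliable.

Var(sum) = 2 + 1.08 = 3.08; true-score variance = 1.61 + 1.08 = 2.69; composite reliability = 0.8734.
Max component reliability = 0.9500.
Difference = 0.8734 − 0.9500 = -0.077.

-0.077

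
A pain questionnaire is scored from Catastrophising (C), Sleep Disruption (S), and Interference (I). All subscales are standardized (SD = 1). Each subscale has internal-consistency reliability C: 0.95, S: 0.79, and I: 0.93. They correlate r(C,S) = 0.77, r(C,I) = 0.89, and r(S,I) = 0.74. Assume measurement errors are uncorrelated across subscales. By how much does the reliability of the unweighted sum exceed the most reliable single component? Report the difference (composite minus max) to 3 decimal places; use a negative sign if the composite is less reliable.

0.008

Var(sum) = 3 + 4.8 = 7.8; true-score variance = 2.67 + 4.8 = 7.47; composite reliability = 0.9577.
Max component reliability = 0.9500.
Difference = 0.9577 − 0.9500 = 0.008.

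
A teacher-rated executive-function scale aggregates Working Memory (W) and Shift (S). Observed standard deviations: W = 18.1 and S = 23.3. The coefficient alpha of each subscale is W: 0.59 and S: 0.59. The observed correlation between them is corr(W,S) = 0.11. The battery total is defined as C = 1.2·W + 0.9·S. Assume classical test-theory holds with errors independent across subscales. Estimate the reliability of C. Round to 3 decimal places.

0.631

Var(C) = 1.2²·18.1² + 0.9²·23.3² + 2·[1.08·18.1·23.3·0.11] = 911.499 + 100.203 = 1011.7.
With uncorrelated errors the cross-covariances are all true-score covariance, so they carry over unchanged; only the diagonal terms shrink to ρᵢσᵢ².
True-score variance = [1.2²·18.1²·0.59 + 0.9²·23.3²·0.59] + 100.203 = 537.785 + 100.203 = 637.988.
Reliability = 637.988 / 1011.7 = 0.631.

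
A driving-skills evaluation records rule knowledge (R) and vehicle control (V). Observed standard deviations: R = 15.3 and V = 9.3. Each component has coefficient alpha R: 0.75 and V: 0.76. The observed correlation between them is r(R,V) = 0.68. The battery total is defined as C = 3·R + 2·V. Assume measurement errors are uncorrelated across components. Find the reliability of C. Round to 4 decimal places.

Var(C) = 3²·15.3² + 2²·9.3² + 2·[6·15.3·9.3·0.68] = 2452.77 + 1161.09 = 3613.86.
With uncorrelated errors the cross-covariances are all true-score covariance, so they carry over unchanged; only the diagonal terms shrink to ρᵢσᵢ².
True-score variance = [3²·15.3²·0.75 + 2²·9.3²·0.76] + 1161.09 = 1843.04 + 1161.09 = 3004.12.
Reliability = 3004.12 / 3613.86 = 0.8313.

0.8313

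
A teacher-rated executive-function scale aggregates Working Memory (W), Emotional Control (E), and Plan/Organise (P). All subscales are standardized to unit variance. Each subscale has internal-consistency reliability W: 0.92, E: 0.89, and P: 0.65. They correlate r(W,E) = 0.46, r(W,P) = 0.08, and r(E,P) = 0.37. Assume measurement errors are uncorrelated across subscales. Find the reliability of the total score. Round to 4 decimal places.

0.8880

Var(W+E+P) = 3 + 2·[0.46 + 0.08 + 0.37] = 3 + 1.82 = 4.82.
Because errors are independent across components, Cov(Tᵢ,Tⱼ) = Cov(Xᵢ,Xⱼ); the off-diagonal part of the true-score variance is the same as above.
True-score variance = [0.92 + 0.89 + 0.65] + 1.82 = 2.46 + 1.82 = 4.28.
Reliability = 4.28 / 4.82 = 0.8880.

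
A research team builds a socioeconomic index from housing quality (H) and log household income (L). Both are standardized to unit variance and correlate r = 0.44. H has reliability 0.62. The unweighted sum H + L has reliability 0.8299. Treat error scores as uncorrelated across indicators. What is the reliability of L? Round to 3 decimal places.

0.890

Var(H+L) = 2 + 2·0.44 = 2.880.
True-score variance = ρ_H + ρ_L + 2·0.44, so 0.8299 = (0.62 + ρ_L + 0.88) / 2.880.
ρ_L = 0.8299·2.880 − 0.62 − 0.88 = 0.890.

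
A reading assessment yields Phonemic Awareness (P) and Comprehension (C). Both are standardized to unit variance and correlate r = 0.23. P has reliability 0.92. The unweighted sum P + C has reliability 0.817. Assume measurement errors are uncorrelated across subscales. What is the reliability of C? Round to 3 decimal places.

Var(P+C) = 2 + 2·0.23 = 2.460.
True-score variance = ρ_P + ρ_C + 2·0.23, so 0.817 = (0.92 + ρ_C + 0.46) / 2.460.
ρ_C = 0.817·2.460 − 0.92 − 0.46 = 0.630.

0.630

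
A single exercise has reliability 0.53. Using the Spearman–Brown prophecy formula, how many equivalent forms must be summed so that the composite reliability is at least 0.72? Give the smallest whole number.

k ≥ ρ*(1−ρ₁)/(ρ₁(1−ρ*)) = 0.72·0.47 / (0.53·0.28) = 2.280.
Smallest integer k = 3.

3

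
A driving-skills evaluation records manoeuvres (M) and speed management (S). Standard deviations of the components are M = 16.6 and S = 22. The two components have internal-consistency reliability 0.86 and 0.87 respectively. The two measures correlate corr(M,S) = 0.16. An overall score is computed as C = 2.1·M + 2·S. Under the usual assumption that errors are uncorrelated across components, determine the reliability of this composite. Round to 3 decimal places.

0.884

Var(C) = 2.1²·16.6² + 2²·22² + 2·[4.2·16.6·22·0.16] = 3151.22 + 490.829 = 3642.05.
Under uncorrelated errors the observed covariances equal the true-score covariances, so only the own-variance terms attenuate.
True-score variance = [2.1²·16.6²·0.86 + 2²·22²·0.87] + 490.829 = 2729.41 + 490.829 = 3220.24.
Reliability = 3220.24 / 3642.05 = 0.884.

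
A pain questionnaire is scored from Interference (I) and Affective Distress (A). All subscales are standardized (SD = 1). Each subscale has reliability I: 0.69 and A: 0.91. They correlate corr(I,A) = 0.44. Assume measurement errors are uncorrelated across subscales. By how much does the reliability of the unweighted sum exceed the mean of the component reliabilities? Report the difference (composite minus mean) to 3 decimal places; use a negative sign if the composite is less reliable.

0.061

Var(sum) = 2 + 0.88 = 2.88; true-score variance = 1.6 + 0.88 = 2.48; composite reliability = 0.8611.
Mean component reliability = 0.8000.
Difference = 0.8611 − 0.8000 = 0.061.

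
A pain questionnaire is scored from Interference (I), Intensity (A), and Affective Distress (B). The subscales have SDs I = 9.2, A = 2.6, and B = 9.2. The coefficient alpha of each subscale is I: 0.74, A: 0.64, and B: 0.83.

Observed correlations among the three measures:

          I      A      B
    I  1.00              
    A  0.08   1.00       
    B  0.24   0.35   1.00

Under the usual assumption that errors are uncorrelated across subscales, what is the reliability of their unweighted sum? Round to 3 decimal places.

Var(I+A+B) = 9.2² + 2.6² + 9.2² + 2·[9.2·2.6·0.08 + 9.2·9.2·0.24 + 2.6·9.2·0.35] = 176.04 + 61.1984 = 237.238.
Under uncorrelated errors the observed covariances equal the true-score covariances, so only the own-variance terms attenuate.
True-score variance = [9.2²·0.74 + 2.6²·0.64 + 9.2²·0.83] + 61.1984 = 137.211 + 61.1984 = 198.41.
Reliability = 198.41 / 237.238 = 0.836.

0.836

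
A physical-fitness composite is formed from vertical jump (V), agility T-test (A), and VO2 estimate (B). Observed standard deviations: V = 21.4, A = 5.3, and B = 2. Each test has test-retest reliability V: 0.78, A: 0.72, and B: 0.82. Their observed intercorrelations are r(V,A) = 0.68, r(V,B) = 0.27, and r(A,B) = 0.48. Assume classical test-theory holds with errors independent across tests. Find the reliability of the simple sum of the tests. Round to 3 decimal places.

Var(V+A+B) = 21.4² + 5.3² + 2² + 2·[21.4·5.3·0.68 + 21.4·2·0.27 + 5.3·2·0.48] = 490.05 + 187.539 = 677.589.
Under uncorrelated errors the observed covariances equal the true-score covariances, so only the own-variance terms attenuate.
True-score variance = [21.4²·0.78 + 5.3²·0.72 + 2²·0.82] + 187.539 = 380.714 + 187.539 = 568.253.
Reliability = 568.253 / 677.589 = 0.839.

0.839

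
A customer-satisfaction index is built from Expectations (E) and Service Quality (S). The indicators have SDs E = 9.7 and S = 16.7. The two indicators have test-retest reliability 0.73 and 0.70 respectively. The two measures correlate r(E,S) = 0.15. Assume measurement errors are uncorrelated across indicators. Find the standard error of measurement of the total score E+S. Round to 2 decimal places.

10.44

Var(total) = 372.98 + 48.597 = 421.577.
True-score variance = 263.909 + 48.597 = 312.506, so reliability = 0.7413.
Error variance = 421.577 − 312.506 = 109.071; SEM = √109.071 = 10.44.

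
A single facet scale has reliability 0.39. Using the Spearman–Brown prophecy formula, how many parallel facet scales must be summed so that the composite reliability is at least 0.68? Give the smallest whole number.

4

k ≥ ρ*(1−ρ₁)/(ρ₁(1−ρ*)) = 0.68·0.61 / (0.39·0.32) = 3.324.
Smallest integer k = 4.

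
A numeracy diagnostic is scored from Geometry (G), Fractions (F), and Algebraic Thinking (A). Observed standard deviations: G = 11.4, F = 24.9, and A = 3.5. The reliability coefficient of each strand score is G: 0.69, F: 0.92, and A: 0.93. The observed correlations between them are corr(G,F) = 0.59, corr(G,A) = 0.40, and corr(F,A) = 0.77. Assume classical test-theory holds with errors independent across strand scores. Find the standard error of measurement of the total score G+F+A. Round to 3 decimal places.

9.526

Var(total) = 762.22 + 501.086 = 1263.31.
True-score variance = 671.474 + 501.086 = 1172.56, so reliability = 0.9282.
Error variance = 1263.31 − 1172.56 = 90.7459; SEM = √90.7459 = 9.526.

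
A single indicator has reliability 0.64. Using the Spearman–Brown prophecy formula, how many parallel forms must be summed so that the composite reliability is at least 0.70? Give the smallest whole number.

2

k ≥ ρ*(1−ρ₁)/(ρ₁(1−ρ*)) = 0.70·0.36 / (0.64·0.30) = 1.312.
Smallest integer k = 2.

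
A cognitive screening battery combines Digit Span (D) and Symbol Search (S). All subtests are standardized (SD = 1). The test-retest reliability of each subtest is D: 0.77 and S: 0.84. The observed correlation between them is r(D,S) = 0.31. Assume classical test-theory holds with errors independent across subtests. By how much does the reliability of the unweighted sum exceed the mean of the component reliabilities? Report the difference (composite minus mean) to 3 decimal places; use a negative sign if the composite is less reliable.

Var(sum) = 2 + 0.62 = 2.62; true-score variance = 1.61 + 0.62 = 2.23; composite reliability = 0.8511.
Mean component reliability = 0.8050.
Difference = 0.8511 − 0.8050 = 0.046.

0.046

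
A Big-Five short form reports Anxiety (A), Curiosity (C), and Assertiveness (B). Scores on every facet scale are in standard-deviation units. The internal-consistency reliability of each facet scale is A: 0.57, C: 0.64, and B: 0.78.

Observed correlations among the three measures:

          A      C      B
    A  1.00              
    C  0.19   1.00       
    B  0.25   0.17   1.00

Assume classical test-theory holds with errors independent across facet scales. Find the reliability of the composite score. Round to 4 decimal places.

0.7607

Var(A+C+B) = 3 + 2·[0.19 + 0.25 + 0.17] = 3 + 1.22 = 4.22.
Because errors are independent across components, Cov(Tᵢ,Tⱼ) = Cov(Xᵢ,Xⱼ); the off-diagonal part of the true-score variance is the same as above.
True-score variance = [0.57 + 0.64 + 0.78] + 1.22 = 1.99 + 1.22 = 3.21.
Reliability = 3.21 / 4.22 = 0.7607.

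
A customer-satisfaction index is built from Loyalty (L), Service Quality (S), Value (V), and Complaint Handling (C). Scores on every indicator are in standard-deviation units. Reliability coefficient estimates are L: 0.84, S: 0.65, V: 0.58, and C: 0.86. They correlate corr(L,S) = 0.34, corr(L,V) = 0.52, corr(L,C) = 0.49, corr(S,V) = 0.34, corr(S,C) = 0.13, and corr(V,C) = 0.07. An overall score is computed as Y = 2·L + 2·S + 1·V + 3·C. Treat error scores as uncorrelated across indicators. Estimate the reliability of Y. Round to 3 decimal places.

0.884

Var(Y) = 2² + 2² + 1 + 3² + 2·[4·0.34 + 2·0.52 + 6·0.49 + 2·0.34 + 6·0.13 + 3·0.07] = 18 + 14.02 = 32.02.
Under uncorrelated errors the observed covariances equal the true-score covariances, so only the own-variance terms attenuate.
True-score variance = [2²·0.84 + 2²·0.65 + 0.58 + 3²·0.86] + 14.02 = 14.28 + 14.02 = 28.3.
Reliability = 28.3 / 32.02 = 0.884.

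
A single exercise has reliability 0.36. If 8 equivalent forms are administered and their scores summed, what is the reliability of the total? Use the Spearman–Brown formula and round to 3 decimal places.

0.818

ρ_k = kρ / (1 + (k−1)ρ) = 8·0.36 / (1 + 7·0.36) = 2.880 / 3.520 = 0.818.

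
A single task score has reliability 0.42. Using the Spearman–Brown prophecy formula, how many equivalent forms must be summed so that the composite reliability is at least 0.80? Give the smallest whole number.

6

k ≥ ρ*(1−ρ₁)/(ρ₁(1−ρ*)) = 0.80·0.58 / (0.42·0.20) = 5.524.
Smallest integer k = 6.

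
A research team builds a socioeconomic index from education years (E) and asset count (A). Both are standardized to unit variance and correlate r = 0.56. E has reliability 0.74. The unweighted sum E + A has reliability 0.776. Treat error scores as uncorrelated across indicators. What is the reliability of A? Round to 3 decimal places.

Var(E+A) = 2 + 2·0.56 = 3.120.
True-score variance = ρ_E + ρ_A + 2·0.56, so 0.776 = (0.74 + ρ_A + 1.12) / 3.120.
ρ_A = 0.776·3.120 − 0.74 − 1.12 = 0.561.

0.561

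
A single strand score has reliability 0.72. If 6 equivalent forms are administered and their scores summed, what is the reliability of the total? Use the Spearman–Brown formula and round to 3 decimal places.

ρ_k = kρ / (1 + (k−1)ρ) = 6·0.72 / (1 + 5·0.72) = 4.320 / 4.600 = 0.939.

0.939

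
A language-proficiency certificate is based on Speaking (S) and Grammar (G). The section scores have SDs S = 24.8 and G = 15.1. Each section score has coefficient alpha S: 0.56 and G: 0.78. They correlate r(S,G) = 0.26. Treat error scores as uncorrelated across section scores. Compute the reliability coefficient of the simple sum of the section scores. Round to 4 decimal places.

Var(S+G) = 24.8² + 15.1² + 2·[24.8·15.1·0.26] = 843.05 + 194.73 = 1037.78.
Because errors are independent across components, Cov(Tᵢ,Tⱼ) = Cov(Xᵢ,Xⱼ); the off-diagonal part of the true-score variance is the same as above.
True-score variance = [24.8²·0.56 + 15.1²·0.78] + 194.73 = 522.27 + 194.73 = 717.
Reliability = 717 / 1037.78 = 0.6909.

0.6909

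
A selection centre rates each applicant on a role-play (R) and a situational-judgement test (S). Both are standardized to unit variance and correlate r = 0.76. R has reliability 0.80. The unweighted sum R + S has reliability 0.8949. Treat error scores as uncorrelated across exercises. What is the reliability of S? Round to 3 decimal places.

Var(R+S) = 2 + 2·0.76 = 3.520.
True-score variance = ρ_R + ρ_S + 2·0.76, so 0.8949 = (0.80 + ρ_S + 1.52) / 3.520.
ρ_S = 0.8949·3.520 − 0.80 − 1.52 = 0.830.

0.830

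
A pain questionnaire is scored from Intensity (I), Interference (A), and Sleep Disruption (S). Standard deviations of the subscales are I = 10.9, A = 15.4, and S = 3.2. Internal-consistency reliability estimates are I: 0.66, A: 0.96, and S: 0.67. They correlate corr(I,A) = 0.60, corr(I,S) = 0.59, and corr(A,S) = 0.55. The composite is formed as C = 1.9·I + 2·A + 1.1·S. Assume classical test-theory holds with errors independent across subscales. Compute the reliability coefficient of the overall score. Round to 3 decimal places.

0.920

Var(C) = 1.9²·10.9² + 2²·15.4² + 1.1²·3.2² + 2·[3.8·10.9·15.4·0.60 + 2.09·10.9·3.2·0.59 + 2.2·15.4·3.2·0.55] = 1389.93 + 970.72 = 2360.65.
Because errors are independent across components, Cov(Tᵢ,Tⱼ) = Cov(Xᵢ,Xⱼ); the off-diagonal part of the true-score variance is the same as above.
True-score variance = [1.9²·10.9²·0.66 + 2²·15.4²·0.96 + 1.1²·3.2²·0.67] + 970.72 = 1202.07 + 970.72 = 2172.79.
Reliability = 2172.79 / 2360.65 = 0.920.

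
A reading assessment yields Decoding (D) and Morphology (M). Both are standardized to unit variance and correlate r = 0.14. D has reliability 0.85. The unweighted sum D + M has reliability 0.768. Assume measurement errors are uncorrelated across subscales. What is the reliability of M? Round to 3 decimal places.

0.621

Var(D+M) = 2 + 2·0.14 = 2.280.
True-score variance = ρ_D + ρ_M + 2·0.14, so 0.768 = (0.85 + ρ_M + 0.28) / 2.280.
ρ_M = 0.768·2.280 − 0.85 − 0.28 = 0.621.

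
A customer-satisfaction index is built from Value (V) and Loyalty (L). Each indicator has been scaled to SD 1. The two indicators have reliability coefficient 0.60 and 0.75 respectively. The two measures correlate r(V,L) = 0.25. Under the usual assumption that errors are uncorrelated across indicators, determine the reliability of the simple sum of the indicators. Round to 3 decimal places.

Var(V+L) = 2 + 2·[0.25] = 2 + 0.5 = 2.5.
With uncorrelated errors the cross-covariances are all true-score covariance, so they carry over unchanged; only the diagonal terms shrink to ρᵢσᵢ².
True-score variance = [0.60 + 0.75] + 0.5 = 1.35 + 0.5 = 1.85.
Reliability = 1.85 / 2.5 = 0.740.

0.740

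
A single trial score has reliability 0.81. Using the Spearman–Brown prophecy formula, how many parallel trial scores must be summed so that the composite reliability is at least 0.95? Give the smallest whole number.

k ≥ ρ*(1−ρ₁)/(ρ₁(1−ρ*)) = 0.95·0.19 / (0.81·0.05) = 4.457.
Smallest integer k = 5.

5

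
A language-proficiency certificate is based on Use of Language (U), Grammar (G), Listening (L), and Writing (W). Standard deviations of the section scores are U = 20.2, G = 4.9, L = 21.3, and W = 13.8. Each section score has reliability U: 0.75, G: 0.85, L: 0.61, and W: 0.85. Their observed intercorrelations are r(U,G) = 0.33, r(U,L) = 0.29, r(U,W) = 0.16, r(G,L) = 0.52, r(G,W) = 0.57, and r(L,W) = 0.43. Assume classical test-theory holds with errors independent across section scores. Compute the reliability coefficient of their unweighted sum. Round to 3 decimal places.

Var(U+G+L+W) = 20.2² + 4.9² + 21.3² + 13.8² + 2·[20.2·4.9·0.33 + 20.2·21.3·0.29 + 20.2·13.8·0.16 + 4.9·21.3·0.52 + 4.9·13.8·0.57 + 21.3·13.8·0.43] = 1076.18 + 842.501 = 1918.68.
Under uncorrelated errors the observed covariances equal the true-score covariances, so only the own-variance terms attenuate.
True-score variance = [20.2²·0.75 + 4.9²·0.85 + 21.3²·0.61 + 13.8²·0.85] + 842.501 = 765.063 + 842.501 = 1607.56.
Reliability = 1607.56 / 1918.68 = 0.838.

0.838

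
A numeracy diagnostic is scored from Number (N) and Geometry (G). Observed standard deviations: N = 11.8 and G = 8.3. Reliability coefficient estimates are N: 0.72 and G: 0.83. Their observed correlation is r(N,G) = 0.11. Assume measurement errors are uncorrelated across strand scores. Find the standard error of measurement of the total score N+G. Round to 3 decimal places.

7.120

Var(total) = 208.13 + 21.5468 = 229.677.
True-score variance = 157.432 + 21.5468 = 178.978, so reliability = 0.7793.
Error variance = 229.677 − 178.978 = 50.6985; SEM = √50.6985 = 7.120.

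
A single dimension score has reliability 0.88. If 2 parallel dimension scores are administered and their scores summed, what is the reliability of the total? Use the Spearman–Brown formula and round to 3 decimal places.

ρ_k = kρ / (1 + (k−1)ρ) = 2·0.88 / (1 + 1·0.88) = 1.760 / 1.880 = 0.936.

0.936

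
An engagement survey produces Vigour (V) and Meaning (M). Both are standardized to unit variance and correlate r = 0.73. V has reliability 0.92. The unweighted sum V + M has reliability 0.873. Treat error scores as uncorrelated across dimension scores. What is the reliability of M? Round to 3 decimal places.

Var(V+M) = 2 + 2·0.73 = 3.460.
True-score variance = ρ_V + ρ_M + 2·0.73, so 0.873 = (0.92 + ρ_M + 1.46) / 3.460.
ρ_M = 0.873·3.460 − 0.92 − 1.46 = 0.641.

0.641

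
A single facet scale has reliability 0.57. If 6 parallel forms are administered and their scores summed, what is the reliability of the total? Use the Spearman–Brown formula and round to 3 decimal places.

ρ_k = kρ / (1 + (k−1)ρ) = 6·0.57 / (1 + 5·0.57) = 3.420 / 3.850 = 0.888.

0.888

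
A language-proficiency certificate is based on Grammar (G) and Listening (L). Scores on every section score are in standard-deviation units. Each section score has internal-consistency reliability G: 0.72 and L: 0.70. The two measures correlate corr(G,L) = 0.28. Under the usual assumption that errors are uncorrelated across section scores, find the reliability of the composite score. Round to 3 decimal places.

0.773

Var(G+L) = 2 + 2·[0.28] = 2 + 0.56 = 2.56.
With uncorrelated errors the cross-covariances are all true-score covariance, so they carry over unchanged; only the diagonal terms shrink to ρᵢσᵢ².
True-score variance = [0.72 + 0.70] + 0.56 = 1.42 + 0.56 = 1.98.
Reliability = 1.98 / 2.56 = 0.773.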